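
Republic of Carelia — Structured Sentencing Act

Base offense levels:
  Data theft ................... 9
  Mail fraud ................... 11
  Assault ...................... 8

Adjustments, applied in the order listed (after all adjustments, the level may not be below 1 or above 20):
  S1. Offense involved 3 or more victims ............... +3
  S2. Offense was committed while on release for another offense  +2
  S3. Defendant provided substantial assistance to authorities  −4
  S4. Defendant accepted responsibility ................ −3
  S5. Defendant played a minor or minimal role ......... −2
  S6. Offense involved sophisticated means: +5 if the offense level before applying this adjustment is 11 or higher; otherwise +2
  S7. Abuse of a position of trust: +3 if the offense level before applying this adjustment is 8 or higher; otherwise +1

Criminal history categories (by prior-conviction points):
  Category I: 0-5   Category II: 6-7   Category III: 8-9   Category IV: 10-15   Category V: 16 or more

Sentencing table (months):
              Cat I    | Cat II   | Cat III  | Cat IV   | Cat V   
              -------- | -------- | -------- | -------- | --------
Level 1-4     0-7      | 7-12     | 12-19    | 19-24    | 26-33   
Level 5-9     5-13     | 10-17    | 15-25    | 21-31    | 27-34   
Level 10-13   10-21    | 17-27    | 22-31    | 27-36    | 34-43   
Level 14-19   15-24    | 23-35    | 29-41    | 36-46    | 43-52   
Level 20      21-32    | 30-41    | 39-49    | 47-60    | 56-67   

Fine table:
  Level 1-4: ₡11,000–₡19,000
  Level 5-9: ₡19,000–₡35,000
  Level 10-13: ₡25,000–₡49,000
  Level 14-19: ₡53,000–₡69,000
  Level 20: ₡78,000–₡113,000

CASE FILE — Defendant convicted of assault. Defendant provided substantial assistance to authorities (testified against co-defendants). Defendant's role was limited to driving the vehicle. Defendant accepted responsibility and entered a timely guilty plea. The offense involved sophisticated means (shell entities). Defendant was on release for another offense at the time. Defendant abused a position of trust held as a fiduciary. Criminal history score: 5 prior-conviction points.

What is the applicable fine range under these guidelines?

Base offense level for assault: 8.
S2 applies: 8 + 2 = 10.
S3 applies: 10 − 4 = 6.
S4 applies: 6 − 3 = 3.
S5 applies: 3 − 2 = 1.
S6 applies (level before this adjustment is 1 < 11, so +2): 1 + 2 = 3.
S7 applies (level before this adjustment is 3 < 8, so +1): 3 + 1 = 4.
Final offense level: 4.
Level 4 falls in the 1-4 band.
Fine table: Level 1-4 → ₡11,000–₡19,000.

₡11,000–₡19,000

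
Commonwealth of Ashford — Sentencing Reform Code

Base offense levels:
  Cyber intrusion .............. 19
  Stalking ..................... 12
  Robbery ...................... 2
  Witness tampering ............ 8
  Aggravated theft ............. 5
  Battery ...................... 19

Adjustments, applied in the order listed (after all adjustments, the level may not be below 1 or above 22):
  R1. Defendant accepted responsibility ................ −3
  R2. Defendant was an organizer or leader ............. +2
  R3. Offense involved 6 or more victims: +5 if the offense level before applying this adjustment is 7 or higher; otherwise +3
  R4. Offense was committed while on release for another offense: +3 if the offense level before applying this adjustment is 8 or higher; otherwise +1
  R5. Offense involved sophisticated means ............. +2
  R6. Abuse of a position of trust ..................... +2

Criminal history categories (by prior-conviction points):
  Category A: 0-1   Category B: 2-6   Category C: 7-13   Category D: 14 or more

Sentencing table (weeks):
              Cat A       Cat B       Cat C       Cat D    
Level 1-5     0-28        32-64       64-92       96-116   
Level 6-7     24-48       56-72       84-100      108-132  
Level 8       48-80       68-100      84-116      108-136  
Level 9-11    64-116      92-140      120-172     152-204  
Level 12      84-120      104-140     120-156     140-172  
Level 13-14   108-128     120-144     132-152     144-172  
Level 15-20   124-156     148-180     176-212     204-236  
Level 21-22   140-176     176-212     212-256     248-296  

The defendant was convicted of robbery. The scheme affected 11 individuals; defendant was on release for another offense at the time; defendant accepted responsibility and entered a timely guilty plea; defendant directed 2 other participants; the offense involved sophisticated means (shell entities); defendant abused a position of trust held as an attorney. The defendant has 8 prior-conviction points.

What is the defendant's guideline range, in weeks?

120-172 weeks

Base offense level for robbery: 2.
R1 applies: 2 − 3 = -1.
R2 applies: -1 + 2 = 1.
R3 applies (level before this adjustment is 1 < 7, so +3): 1 + 3 = 4.
R4 applies (level before this adjustment is 4 < 8, so +1): 4 + 1 = 5.
R5 applies: 5 + 2 = 7.
R6 applies: 7 + 2 = 9.
Final offense level: 9.
Criminal history: 8 prior points → Category C (7-13).
Level 9 falls in the 9-11 band.
Grid: Level 9-11 × Category C = 120-172 weeks.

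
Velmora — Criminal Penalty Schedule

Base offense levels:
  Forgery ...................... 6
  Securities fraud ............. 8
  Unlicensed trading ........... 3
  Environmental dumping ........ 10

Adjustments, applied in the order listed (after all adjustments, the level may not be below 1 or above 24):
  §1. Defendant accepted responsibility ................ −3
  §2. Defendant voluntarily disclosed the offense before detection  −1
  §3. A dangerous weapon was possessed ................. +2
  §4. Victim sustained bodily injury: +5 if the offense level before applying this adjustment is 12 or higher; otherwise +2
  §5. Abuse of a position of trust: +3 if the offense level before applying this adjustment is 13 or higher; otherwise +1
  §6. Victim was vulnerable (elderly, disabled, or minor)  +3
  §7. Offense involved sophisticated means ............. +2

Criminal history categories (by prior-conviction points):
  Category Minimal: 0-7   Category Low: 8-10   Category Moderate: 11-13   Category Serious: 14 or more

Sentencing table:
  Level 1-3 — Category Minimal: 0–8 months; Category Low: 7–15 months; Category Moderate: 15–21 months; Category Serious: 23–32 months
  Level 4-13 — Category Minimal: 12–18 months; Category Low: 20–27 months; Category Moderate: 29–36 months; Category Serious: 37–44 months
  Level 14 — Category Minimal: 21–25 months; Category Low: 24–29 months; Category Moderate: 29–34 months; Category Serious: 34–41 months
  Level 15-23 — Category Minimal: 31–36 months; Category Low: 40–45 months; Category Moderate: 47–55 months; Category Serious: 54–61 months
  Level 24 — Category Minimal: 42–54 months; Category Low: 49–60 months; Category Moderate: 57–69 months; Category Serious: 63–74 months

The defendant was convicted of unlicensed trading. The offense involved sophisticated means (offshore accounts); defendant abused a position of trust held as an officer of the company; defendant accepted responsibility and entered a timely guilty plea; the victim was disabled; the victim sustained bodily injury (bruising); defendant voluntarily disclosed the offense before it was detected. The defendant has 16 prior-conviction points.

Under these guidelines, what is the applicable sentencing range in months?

37-44 months

Base offense level for unlicensed trading: 3.
§1 applies: 3 − 3 = 0.
§2 applies: 0 − 1 = -1.
§4 applies (level before this adjustment is -1 < 12, so +2): -1 + 2 = 1.
§5 applies (level before this adjustment is 1 < 13, so +1): 1 + 1 = 2.
§6 applies: 2 + 3 = 5.
§7 applies: 5 + 2 = 7.
Final offense level: 7.
Criminal history: 16 prior points → Category Serious (14+).
Level 7 falls in the 4-13 band.
Grid: Level 4-13 × Category Serious = 37-44 months.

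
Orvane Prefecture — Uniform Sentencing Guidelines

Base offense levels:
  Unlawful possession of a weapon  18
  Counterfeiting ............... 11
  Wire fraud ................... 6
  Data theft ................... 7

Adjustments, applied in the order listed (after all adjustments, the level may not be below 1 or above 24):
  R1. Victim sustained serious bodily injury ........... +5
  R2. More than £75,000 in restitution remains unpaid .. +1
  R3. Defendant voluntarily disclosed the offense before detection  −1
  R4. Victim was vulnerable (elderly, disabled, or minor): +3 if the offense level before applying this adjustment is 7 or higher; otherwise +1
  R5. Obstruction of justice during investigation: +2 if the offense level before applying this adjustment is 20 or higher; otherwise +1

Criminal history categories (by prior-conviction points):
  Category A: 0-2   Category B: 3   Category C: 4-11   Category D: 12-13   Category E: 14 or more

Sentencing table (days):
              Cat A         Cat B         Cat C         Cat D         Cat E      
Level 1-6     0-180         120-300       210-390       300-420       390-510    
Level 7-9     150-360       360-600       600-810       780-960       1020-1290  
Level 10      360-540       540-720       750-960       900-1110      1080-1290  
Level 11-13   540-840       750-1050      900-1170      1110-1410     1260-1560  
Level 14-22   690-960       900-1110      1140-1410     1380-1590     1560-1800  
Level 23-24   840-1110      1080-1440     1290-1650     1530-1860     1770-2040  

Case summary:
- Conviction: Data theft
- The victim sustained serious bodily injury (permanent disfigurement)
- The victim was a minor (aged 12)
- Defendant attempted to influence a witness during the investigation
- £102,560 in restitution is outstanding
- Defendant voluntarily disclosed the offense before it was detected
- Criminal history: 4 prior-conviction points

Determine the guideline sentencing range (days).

1140-1410 days

Base offense level for data theft: 7.
R1 applies: 7 + 5 = 12.
R2 applies: 12 + 1 = 13.
R3 applies: 13 − 1 = 12.
R4 applies (level before this adjustment is 12 ≥ 7, so +3): 12 + 3 = 15.
R5 applies (level before this adjustment is 15 < 20, so +1): 15 + 1 = 16.
Final offense level: 16.
Criminal history: 4 prior points → Category C (4-11).
Level 16 falls in the 14-22 band.
Grid: Level 14-22 × Category C = 1140-1410 days.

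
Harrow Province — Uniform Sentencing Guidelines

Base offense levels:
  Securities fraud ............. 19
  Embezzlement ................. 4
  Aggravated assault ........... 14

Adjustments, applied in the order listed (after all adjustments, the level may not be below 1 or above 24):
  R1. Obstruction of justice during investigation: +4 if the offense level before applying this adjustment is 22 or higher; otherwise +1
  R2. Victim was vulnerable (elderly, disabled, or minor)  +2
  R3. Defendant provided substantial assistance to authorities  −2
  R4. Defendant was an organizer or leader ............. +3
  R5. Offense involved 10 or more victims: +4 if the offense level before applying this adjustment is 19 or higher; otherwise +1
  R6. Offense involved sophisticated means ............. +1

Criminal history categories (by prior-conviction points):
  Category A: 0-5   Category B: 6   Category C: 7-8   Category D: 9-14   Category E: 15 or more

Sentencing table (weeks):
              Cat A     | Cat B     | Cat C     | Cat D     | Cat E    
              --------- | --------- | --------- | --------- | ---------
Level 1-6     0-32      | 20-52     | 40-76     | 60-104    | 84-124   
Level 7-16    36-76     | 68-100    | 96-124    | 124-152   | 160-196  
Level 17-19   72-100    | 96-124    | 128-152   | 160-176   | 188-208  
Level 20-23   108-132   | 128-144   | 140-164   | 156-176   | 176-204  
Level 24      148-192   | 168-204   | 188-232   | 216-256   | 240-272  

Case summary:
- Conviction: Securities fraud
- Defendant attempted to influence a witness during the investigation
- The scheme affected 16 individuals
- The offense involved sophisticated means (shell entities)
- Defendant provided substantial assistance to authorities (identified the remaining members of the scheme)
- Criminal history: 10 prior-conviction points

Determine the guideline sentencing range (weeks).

Base offense level for securities fraud: 19.
R1 applies (level before this adjustment is 19 < 22, so +1): 19 + 1 = 20.
R2 does not apply.
R3 applies: 20 − 2 = 18.
R5 applies (level before this adjustment is 18 < 19, so +1): 18 + 1 = 19.
R6 applies: 19 + 1 = 20.
Final offense level: 20.
Criminal history: 10 prior points → Category D (9-14).
Level 20 falls in the 20-23 band.
Grid: Level 20-23 × Category D = 156-176 weeks.

156-176 weeks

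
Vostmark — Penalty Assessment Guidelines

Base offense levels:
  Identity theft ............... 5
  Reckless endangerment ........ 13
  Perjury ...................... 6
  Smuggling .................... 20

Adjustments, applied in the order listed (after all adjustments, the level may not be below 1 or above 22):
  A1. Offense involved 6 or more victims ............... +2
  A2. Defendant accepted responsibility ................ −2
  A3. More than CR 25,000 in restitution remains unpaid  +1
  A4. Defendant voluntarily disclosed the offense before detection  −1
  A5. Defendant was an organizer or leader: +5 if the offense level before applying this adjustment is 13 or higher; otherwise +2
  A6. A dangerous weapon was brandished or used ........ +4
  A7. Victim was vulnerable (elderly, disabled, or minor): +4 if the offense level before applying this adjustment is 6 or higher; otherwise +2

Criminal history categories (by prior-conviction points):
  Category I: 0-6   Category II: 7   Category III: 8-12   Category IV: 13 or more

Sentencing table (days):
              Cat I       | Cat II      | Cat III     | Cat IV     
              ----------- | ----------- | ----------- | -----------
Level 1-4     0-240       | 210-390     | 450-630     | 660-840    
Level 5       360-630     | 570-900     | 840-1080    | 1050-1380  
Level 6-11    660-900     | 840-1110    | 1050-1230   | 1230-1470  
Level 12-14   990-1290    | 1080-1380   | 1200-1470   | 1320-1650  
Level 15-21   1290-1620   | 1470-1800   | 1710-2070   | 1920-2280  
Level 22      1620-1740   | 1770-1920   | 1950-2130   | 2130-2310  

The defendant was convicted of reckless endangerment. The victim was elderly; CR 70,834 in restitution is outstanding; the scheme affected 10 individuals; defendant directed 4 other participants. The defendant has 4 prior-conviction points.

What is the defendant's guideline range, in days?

Base offense level for reckless endangerment: 13.
A1 applies: 13 + 2 = 15.
A2 does not apply.
A3 applies: 15 + 1 = 16.
A4 does not apply.
A5 applies (level before this adjustment is 16 ≥ 13, so +5): 16 + 5 = 21.
A6 does not apply.
A7 applies (level before this adjustment is 21 ≥ 6, so +4): 21 + 4 = 25.
Level 25 exceeds the maximum of 22; capped at 22.
Final offense level: 22.
Criminal history: 4 prior points → Category I (0-6).
Level 22 falls in the 22 band.
Grid: Level 22 × Category I = 1620-1740 days.

1620-1740 days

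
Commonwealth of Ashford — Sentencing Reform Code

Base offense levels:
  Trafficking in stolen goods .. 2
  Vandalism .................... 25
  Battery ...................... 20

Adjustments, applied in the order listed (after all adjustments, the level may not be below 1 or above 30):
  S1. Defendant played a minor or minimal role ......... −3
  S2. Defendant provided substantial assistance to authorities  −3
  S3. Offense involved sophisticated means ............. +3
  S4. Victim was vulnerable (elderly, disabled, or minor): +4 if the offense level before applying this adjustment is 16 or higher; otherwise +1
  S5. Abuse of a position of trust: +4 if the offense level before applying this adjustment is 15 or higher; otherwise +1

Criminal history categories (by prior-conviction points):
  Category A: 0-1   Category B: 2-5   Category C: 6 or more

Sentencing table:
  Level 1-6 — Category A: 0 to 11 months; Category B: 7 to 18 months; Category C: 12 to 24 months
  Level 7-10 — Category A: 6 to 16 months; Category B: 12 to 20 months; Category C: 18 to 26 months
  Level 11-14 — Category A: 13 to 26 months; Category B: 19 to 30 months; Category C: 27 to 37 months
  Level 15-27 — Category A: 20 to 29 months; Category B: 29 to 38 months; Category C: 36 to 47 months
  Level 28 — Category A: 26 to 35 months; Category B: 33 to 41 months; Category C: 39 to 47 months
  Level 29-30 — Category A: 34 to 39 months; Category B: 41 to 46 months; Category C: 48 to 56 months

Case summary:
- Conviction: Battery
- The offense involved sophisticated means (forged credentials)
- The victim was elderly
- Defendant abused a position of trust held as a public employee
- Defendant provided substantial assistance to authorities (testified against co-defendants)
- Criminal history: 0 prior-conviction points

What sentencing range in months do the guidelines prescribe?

Base offense level for battery: 20.
S1 does not apply.
S2 applies: 20 − 3 = 17.
S3 applies: 17 + 3 = 20.
S4 applies (level before this adjustment is 20 ≥ 16, so +4): 20 + 4 = 24.
S5 applies (level before this adjustment is 24 ≥ 15, so +4): 24 + 4 = 28.
Final offense level: 28.
Criminal history: 0 prior points → Category A (0-1).
Level 28 falls in the 28 band.
Grid: Level 28 × Category A = 26-35 months.

26-35 months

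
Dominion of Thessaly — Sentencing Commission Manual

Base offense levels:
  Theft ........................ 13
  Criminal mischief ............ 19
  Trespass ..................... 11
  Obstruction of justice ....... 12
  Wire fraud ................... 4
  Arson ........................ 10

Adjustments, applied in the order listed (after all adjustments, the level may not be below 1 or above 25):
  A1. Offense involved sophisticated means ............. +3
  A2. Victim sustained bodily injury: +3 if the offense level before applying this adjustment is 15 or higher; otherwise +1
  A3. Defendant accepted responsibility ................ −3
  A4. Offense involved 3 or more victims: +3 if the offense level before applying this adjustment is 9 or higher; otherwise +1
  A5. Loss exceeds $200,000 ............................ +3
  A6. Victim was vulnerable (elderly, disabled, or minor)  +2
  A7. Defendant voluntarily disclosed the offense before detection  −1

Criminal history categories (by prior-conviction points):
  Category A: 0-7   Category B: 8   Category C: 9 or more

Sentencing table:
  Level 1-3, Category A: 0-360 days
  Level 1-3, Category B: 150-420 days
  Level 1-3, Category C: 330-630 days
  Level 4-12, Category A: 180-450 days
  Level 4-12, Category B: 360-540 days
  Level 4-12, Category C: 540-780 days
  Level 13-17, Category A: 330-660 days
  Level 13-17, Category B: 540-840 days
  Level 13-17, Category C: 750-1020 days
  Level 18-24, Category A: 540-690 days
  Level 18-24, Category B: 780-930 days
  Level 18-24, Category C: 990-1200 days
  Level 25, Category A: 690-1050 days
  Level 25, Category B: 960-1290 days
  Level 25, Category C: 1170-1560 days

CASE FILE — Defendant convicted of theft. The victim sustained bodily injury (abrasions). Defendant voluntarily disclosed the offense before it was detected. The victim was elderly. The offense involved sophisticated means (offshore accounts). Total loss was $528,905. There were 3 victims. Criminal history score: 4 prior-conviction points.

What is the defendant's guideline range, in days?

690-1050 days

Base offense level for theft: 13.
A1 applies: 13 + 3 = 16.
A2 applies (level before this adjustment is 16 ≥ 15, so +3): 16 + 3 = 19.
A4 applies (level before this adjustment is 19 ≥ 9, so +3): 19 + 3 = 22.
A5 applies: 22 + 3 = 25.
A6 applies: 25 + 2 = 27.
A7 applies: 27 − 1 = 26.
Level 26 exceeds the maximum of 25; capped at 25.
Final offense level: 25.
Criminal history: 4 prior points → Category A (0-7).
Level 25 falls in the 25 band.
Grid: Level 25 × Category A = 690-1050 days.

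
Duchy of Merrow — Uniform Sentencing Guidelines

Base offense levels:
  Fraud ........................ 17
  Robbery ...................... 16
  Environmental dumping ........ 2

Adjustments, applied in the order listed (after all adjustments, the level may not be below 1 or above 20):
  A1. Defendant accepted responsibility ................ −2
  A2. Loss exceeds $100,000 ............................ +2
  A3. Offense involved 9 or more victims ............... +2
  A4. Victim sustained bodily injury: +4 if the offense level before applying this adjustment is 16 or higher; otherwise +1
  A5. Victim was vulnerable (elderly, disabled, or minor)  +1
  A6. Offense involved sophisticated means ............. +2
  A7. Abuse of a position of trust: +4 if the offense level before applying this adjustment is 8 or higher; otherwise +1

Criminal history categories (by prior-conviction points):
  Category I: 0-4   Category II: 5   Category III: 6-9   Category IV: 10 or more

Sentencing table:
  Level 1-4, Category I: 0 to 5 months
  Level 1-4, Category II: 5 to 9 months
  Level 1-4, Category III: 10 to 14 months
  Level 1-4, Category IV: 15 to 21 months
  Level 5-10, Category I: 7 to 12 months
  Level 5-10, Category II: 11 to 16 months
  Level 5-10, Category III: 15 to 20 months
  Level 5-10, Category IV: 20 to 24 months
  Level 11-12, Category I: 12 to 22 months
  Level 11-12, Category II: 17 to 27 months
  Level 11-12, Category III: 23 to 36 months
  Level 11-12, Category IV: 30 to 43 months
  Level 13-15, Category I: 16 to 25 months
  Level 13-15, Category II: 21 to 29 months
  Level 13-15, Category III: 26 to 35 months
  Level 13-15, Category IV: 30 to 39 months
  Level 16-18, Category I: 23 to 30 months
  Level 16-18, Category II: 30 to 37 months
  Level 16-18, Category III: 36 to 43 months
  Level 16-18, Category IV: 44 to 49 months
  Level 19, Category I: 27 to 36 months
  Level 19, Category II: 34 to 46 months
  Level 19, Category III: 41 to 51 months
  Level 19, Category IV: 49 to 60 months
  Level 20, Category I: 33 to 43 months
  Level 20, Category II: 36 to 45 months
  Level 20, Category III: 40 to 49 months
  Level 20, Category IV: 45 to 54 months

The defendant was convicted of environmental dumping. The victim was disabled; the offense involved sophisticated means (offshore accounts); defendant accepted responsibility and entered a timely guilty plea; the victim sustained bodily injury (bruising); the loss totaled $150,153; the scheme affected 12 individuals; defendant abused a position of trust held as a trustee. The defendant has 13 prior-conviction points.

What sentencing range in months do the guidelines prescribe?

Base offense level for environmental dumping: 2.
A1 applies: 2 − 2 = 0.
A2 applies: 0 + 2 = 2.
A3 applies: 2 + 2 = 4.
A4 applies (level before this adjustment is 4 < 16, so +1): 4 + 1 = 5.
A5 applies: 5 + 1 = 6.
A6 applies: 6 + 2 = 8.
A7 applies (level before this adjustment is 8 ≥ 8, so +4): 8 + 4 = 12.
Final offense level: 12.
Criminal history: 13 prior points → Category IV (10+).
Level 12 falls in the 11-12 band.
Grid: Level 11-12 × Category IV = 30-43 months.

30-43 months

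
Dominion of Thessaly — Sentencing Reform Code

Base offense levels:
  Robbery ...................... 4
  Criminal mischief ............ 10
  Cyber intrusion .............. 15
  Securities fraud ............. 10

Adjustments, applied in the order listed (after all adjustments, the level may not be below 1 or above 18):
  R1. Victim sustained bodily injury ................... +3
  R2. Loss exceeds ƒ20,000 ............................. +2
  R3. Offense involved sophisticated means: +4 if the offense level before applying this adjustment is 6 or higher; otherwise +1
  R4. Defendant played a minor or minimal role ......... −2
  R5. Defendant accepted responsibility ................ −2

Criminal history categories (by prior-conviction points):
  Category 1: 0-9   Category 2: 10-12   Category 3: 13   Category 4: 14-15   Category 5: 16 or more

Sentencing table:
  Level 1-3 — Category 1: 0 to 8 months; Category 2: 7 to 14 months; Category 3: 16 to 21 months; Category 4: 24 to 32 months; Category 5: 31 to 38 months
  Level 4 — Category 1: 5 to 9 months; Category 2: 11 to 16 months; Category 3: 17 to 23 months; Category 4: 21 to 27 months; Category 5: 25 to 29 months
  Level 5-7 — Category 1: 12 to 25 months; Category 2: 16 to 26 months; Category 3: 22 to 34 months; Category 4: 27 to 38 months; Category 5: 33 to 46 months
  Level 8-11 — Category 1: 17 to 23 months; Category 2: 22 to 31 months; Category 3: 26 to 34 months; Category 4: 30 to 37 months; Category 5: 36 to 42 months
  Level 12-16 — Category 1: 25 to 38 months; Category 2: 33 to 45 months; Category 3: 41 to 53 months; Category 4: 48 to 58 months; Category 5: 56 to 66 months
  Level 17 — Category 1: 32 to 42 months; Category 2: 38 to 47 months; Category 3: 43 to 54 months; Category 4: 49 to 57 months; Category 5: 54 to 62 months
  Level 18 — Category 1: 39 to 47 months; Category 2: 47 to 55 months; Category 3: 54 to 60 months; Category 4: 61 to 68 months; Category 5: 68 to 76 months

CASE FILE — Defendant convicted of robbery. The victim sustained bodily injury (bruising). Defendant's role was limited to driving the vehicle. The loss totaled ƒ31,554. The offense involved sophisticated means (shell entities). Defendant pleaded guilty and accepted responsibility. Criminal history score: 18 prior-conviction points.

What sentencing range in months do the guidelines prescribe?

36-42 months

Base offense level for robbery: 4.
R1 applies: 4 + 3 = 7.
R2 applies: 7 + 2 = 9.
R3 applies (level before this adjustment is 9 ≥ 6, so +4): 9 + 4 = 13.
R4 applies: 13 − 2 = 11.
R5 applies: 11 − 2 = 9.
Final offense level: 9.
Criminal history: 18 prior points → Category 5 (16+).
Level 9 falls in the 8-11 band.
Grid: Level 8-11 × Category 5 = 36-42 months.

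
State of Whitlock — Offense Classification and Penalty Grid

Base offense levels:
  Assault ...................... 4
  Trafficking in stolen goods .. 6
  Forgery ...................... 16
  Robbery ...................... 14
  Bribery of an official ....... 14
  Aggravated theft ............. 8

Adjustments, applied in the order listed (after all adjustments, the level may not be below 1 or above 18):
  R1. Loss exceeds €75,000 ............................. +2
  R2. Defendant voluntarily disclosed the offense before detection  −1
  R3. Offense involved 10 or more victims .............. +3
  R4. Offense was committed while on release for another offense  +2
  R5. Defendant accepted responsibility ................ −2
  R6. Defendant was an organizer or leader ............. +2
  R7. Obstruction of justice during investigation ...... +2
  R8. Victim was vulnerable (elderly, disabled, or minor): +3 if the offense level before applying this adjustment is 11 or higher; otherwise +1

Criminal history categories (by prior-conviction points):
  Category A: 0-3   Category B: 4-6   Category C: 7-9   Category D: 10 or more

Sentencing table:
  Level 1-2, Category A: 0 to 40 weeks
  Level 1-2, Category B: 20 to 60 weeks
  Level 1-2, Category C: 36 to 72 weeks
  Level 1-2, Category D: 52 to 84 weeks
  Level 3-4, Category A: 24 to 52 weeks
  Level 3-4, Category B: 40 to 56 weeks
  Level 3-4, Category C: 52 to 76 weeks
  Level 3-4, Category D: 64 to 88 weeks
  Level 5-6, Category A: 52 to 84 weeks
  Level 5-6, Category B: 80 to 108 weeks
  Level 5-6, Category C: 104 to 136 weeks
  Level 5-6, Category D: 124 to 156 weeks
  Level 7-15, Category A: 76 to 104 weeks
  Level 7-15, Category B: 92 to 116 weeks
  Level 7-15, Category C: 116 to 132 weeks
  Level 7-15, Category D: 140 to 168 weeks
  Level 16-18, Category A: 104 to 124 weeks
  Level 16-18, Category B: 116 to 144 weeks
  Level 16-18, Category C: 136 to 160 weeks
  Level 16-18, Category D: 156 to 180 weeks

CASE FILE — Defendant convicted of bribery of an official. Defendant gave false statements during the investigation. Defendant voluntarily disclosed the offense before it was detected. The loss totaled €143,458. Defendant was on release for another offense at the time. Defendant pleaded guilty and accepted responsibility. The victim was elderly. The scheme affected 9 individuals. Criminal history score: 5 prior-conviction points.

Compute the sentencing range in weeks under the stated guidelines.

Base offense level for bribery of an official: 14.
R1 applies: 14 + 2 = 16.
R2 applies: 16 − 1 = 15.
R3 does not apply.
R4 applies: 15 + 2 = 17.
R5 applies: 17 − 2 = 15.
R7 applies: 15 + 2 = 17.
R8 applies (level before this adjustment is 17 ≥ 11, so +3): 17 + 3 = 20.
Level 20 exceeds the maximum of 18; capped at 18.
Final offense level: 18.
Criminal history: 5 prior points → Category B (4-6).
Level 18 falls in the 16-18 band.
Grid: Level 16-18 × Category B = 116-144 weeks.

116-144 weeks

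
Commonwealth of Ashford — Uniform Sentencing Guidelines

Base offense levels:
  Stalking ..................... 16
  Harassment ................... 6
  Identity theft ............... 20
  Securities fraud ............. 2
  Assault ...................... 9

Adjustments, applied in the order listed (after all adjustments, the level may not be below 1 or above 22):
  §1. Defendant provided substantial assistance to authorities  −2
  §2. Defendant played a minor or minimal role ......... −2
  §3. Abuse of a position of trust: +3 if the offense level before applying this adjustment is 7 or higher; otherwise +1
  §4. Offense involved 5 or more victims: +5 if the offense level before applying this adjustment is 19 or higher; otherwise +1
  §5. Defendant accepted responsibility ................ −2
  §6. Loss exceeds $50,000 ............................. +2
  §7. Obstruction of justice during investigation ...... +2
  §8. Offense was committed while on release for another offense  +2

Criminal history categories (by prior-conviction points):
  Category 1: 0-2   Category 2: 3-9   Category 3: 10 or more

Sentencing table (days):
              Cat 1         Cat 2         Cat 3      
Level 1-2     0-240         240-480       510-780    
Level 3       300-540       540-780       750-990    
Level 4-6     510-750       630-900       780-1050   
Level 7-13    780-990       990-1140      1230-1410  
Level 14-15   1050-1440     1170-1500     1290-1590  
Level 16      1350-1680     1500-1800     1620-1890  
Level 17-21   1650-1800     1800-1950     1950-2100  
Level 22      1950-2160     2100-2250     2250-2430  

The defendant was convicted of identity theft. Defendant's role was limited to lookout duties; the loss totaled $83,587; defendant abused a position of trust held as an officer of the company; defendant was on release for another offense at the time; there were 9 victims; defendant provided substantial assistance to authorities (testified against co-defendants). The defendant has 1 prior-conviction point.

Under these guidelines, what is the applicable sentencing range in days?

1950-2160 days

Base offense level for identity theft: 20.
§1 applies: 20 − 2 = 18.
§2 applies: 18 − 2 = 16.
§3 applies (level before this adjustment is 16 ≥ 7, so +3): 16 + 3 = 19.
§4 applies (level before this adjustment is 19 ≥ 19, so +5): 19 + 5 = 24.
§5 does not apply.
§6 applies: 24 + 2 = 26.
§8 applies: 26 + 2 = 28.
Level 28 exceeds the maximum of 22; capped at 22.
Final offense level: 22.
Criminal history: 1 prior point → Category 1 (0-2).
Level 22 falls in the 22 band.
Grid: Level 22 × Category 1 = 1950-2160 days.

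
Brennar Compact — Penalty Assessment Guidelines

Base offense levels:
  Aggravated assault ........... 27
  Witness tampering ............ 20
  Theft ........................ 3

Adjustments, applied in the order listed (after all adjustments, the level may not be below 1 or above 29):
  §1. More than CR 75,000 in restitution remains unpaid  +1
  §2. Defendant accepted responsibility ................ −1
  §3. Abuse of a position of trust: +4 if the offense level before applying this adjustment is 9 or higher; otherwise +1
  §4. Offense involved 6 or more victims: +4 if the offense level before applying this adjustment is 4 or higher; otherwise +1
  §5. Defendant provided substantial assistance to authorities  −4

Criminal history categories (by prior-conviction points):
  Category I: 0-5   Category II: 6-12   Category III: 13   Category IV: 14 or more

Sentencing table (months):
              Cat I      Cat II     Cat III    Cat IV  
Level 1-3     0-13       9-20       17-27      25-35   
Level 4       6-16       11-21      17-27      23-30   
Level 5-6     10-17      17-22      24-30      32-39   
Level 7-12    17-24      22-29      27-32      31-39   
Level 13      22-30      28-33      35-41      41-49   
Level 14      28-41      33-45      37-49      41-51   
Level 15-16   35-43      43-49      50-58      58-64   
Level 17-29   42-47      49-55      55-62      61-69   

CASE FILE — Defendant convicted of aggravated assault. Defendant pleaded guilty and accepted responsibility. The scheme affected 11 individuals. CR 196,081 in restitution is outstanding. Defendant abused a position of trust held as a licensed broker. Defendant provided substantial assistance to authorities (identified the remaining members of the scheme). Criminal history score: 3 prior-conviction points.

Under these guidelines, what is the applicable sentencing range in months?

42-47 months

Base offense level for aggravated assault: 27.
§1 applies: 27 + 1 = 28.
§2 applies: 28 − 1 = 27.
§3 applies (level before this adjustment is 27 ≥ 9, so +4): 27 + 4 = 31.
§4 applies (level before this adjustment is 31 ≥ 4, so +4): 31 + 4 = 35.
§5 applies: 35 − 4 = 31.
Level 31 exceeds the maximum of 29; capped at 29.
Final offense level: 29.
Criminal history: 3 prior points → Category I (0-5).
Level 29 falls in the 17-29 band.
Grid: Level 17-29 × Category I = 42-47 months.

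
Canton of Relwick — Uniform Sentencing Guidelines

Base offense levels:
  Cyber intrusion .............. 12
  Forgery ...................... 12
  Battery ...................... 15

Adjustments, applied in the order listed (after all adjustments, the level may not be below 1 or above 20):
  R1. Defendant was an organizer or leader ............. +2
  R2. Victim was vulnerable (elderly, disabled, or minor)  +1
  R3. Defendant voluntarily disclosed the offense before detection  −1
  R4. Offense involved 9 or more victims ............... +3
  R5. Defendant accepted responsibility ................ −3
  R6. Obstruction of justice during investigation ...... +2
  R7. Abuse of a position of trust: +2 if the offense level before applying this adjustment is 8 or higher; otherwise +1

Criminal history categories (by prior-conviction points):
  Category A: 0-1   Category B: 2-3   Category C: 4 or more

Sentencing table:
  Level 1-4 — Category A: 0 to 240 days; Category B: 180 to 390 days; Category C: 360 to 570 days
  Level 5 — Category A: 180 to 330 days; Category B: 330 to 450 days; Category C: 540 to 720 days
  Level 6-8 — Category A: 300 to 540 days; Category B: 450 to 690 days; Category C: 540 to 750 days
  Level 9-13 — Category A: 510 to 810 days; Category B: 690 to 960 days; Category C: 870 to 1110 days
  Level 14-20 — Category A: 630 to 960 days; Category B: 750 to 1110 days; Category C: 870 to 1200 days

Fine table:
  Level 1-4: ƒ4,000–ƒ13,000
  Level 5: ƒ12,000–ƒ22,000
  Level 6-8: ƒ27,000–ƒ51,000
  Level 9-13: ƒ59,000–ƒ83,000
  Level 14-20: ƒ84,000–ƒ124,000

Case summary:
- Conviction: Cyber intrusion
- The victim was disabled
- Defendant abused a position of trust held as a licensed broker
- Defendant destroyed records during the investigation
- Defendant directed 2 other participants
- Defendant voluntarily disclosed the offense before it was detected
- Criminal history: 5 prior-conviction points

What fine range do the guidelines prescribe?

ƒ84,000–ƒ124,000

Base offense level for cyber intrusion: 12.
R1 applies: 12 + 2 = 14.
R2 applies: 14 + 1 = 15.
R3 applies: 15 − 1 = 14.
R4 does not apply.
R6 applies: 14 + 2 = 16.
R7 applies (level before this adjustment is 16 ≥ 8, so +2): 16 + 2 = 18.
Final offense level: 18.
Level 18 falls in the 14-20 band.
Fine table: Level 14-20 → ƒ84,000–ƒ124,000.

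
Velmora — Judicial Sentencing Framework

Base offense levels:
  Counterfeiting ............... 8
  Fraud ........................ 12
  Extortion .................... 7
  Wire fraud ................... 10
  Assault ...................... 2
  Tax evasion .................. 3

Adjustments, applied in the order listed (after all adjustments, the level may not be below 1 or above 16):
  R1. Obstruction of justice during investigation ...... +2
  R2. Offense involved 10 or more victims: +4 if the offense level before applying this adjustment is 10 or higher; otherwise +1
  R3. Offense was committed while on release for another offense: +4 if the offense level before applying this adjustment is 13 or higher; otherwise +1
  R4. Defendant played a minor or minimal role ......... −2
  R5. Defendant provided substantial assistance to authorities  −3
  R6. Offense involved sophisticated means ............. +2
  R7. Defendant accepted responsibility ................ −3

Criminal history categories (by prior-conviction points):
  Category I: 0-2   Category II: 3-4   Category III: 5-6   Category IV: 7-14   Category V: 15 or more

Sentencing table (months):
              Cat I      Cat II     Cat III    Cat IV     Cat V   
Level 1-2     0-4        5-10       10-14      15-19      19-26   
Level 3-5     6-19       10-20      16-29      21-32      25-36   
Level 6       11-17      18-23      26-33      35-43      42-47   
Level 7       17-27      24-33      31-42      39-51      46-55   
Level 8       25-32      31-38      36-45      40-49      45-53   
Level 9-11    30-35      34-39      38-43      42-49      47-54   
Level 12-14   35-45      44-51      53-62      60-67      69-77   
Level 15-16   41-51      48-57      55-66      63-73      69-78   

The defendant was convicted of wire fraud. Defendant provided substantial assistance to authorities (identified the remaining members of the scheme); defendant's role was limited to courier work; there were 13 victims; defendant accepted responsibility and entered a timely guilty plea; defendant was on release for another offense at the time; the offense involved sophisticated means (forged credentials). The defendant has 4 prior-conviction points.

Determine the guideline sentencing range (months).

Base offense level for wire fraud: 10.
R2 applies (level before this adjustment is 10 ≥ 10, so +4): 10 + 4 = 14.
R3 applies (level before this adjustment is 14 ≥ 13, so +4): 14 + 4 = 18.
R4 applies: 18 − 2 = 16.
R5 applies: 16 − 3 = 13.
R6 applies: 13 + 2 = 15.
R7 applies: 15 − 3 = 12.
Final offense level: 12.
Criminal history: 4 prior points → Category II (3-4).
Level 12 falls in the 12-14 band.
Grid: Level 12-14 × Category II = 44-51 months.

44-51 months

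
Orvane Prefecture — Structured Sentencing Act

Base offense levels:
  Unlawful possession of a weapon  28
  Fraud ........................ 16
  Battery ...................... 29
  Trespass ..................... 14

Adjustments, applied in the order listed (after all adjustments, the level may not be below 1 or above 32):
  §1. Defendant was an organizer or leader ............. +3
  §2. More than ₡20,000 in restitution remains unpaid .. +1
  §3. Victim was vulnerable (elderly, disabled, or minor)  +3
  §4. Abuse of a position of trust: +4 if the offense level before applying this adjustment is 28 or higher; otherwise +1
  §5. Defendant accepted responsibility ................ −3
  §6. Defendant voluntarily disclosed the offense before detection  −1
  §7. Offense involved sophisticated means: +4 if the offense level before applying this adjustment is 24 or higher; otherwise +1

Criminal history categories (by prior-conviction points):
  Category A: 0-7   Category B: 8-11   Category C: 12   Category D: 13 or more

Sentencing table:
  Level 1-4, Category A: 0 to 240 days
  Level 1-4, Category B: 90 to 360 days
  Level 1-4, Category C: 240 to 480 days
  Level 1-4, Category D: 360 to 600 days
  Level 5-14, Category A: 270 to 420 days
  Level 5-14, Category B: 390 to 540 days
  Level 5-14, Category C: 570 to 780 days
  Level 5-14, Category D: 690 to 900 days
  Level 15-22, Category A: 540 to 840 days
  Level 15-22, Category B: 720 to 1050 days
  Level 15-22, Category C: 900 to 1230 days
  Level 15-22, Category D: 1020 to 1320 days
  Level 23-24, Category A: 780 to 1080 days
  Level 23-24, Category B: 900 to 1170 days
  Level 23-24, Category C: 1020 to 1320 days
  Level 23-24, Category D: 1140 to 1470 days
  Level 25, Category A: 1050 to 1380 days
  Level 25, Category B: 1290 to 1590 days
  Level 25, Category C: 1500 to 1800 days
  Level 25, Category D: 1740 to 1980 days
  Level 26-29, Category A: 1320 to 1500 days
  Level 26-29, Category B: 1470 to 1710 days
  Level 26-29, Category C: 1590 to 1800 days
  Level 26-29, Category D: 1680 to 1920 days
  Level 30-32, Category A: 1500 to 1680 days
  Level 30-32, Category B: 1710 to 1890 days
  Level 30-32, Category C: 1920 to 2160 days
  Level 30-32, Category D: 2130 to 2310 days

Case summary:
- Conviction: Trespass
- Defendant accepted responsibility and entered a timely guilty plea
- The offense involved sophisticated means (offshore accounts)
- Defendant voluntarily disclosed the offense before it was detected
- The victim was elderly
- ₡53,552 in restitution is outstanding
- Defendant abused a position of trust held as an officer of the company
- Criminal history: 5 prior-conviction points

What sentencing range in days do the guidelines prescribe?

Base offense level for trespass: 14.
§2 applies: 14 + 1 = 15.
§3 applies: 15 + 3 = 18.
§4 applies (level before this adjustment is 18 < 28, so +1): 18 + 1 = 19.
§5 applies: 19 − 3 = 16.
§6 applies: 16 − 1 = 15.
§7 applies (level before this adjustment is 15 < 24, so +1): 15 + 1 = 16.
Final offense level: 16.
Criminal history: 5 prior points → Category A (0-7).
Level 16 falls in the 15-22 band.
Grid: Level 15-22 × Category A = 540-840 days.

540-840 days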